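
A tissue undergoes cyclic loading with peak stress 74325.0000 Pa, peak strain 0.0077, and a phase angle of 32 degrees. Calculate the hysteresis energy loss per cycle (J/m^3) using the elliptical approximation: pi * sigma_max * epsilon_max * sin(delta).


E_loss = pi * sigma_max * epsilon_max * sin(delta)
delta = 32 deg = 0.5585 rad
sin(delta) = 0.5299
E_loss = pi * 74325.0000 * 0.0077 * 0.5299
E_loss = 952.7637


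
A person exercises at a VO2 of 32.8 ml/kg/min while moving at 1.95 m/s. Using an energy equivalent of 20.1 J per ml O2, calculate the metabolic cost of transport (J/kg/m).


Power per kg = VO2 * 20.1 / 60
Power per kg = 32.8 * 20.1 / 60 = 10.9880 W/kg
Cost = power_per_kg / speed
Cost = 10.9880 / 1.95
Cost = 5.6349


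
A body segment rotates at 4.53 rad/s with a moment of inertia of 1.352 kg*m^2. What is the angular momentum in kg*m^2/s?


L = I * omega
L = 1.352 * 4.53
L = 6.1246


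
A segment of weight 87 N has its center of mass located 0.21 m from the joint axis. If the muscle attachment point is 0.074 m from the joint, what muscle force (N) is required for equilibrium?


F_muscle = W * d_load / d_muscle
F_muscle = 87 * 0.21 / 0.074
Numerator = 18.2700
F_muscle = 246.8919


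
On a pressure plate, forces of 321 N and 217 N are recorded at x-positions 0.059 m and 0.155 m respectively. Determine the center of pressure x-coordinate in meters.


COP_x = (F1*x1 + F2*x2) / (F1 + F2)
COP_x = (321*0.059 + 217*0.155) / (321 + 217)
Numerator = 52.5740
Denominator = 538
COP_x = 0.0977


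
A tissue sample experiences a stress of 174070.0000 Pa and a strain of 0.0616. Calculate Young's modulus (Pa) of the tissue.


E = stress / strain
E = 174070.0000 / 0.0616
E = 2.8258e+06


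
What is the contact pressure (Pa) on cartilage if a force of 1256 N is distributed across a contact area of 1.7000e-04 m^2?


P = F / A
P = 1256 / 1.7000e-04
P = 7.3882e+06


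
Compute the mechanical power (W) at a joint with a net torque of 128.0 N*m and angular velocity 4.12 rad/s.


P = M * omega
P = 128.0 * 4.12
P = 527.3600


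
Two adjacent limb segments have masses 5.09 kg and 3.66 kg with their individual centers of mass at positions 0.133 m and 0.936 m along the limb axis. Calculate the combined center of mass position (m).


COM = (m1*x1 + m2*x2) / (m1 + m2)
COM = (5.09*0.133 + 3.66*0.936) / (5.09 + 3.66)
Numerator = 4.1027
Denominator = 8.7500
COM = 0.4689


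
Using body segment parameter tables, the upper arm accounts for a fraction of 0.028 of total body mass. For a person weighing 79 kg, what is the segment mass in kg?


m_segment = body_mass * fraction
m_segment = 79 * 0.028
m_segment = 2.2120


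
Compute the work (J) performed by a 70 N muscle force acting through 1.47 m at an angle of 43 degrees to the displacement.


W = F * d * cos(theta)
theta = 43 deg = 0.7505 rad
cos(theta) = 0.7314
W = 70 * 1.47 * 0.7314
W = 75.2563


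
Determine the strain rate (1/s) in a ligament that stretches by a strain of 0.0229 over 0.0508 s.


strain_rate = delta_strain / delta_t
strain_rate = 0.0229 / 0.0508
strain_rate = 0.4508


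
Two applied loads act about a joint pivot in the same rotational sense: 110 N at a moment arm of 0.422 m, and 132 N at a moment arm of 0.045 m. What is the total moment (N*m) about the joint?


M = F1 * d1 + F2 * d2
M = 110 * 0.422 + 132 * 0.045
M = 46.4200 + 5.9400
M = 52.3600


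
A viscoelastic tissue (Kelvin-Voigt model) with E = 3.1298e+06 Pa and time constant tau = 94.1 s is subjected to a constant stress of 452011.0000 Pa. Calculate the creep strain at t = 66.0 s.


epsilon(t) = (sigma/E) * (1 - exp(-t/tau))
sigma/E = 452011.0000 / 3.1298e+06 = 0.1444
exp(-t/tau) = exp(-66.0 / 94.1) = 0.4959
epsilon = 0.1444 * (1 - 0.4959)
epsilon = 0.0728


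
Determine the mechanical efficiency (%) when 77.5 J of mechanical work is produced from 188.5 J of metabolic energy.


eta = (W_mech / E_meta) * 100
eta = (77.5 / 188.5) * 100
ratio = 0.4111
eta = 41.1141


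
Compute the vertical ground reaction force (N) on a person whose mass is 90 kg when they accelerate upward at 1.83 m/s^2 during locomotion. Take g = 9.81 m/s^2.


GRF = m * (g + a)
GRF = 90 * (9.81 + 1.83)
GRF = 90 * 11.6400
GRF = 1047.6000


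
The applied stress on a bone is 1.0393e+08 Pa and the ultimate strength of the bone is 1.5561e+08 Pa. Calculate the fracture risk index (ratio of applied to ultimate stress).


FRI = applied / ultimate
FRI = 1.0393e+08 / 1.5561e+08
FRI = 0.6679


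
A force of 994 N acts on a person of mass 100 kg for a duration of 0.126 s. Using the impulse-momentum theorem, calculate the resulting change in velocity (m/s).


J = F * dt = 994 * 0.126 = 125.2440 N*s
delta_v = J / m
delta_v = 125.2440 / 100
delta_v = 1.2524


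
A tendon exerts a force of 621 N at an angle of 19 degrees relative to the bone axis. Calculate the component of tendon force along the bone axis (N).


F_eff = F_tendon * cos(theta)
theta = 19 deg = 0.3316 rad
cos(theta) = 0.9455
F_eff = 621 * 0.9455
F_eff = 587.1670


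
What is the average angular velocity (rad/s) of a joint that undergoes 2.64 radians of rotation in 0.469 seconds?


omega = delta_theta / delta_t
omega = 2.64 / 0.469
omega = 5.6290


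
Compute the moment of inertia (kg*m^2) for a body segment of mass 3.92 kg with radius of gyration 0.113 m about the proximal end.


I = m * k^2
I = 3.92 * 0.113^2
k^2 = 0.0128
I = 0.0501


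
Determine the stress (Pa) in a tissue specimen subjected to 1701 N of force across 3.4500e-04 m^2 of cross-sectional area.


stress = F / A
stress = 1701 / 3.4500e-04
stress = 4.9304e+06


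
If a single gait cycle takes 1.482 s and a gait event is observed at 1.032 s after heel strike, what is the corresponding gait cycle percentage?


pct = (event_time / cycle_time) * 100
pct = (1.032 / 1.482) * 100
ratio = 0.6964
pct = 69.6356


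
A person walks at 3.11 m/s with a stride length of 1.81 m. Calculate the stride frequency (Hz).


f = v / stride_length
f = 3.11 / 1.81
f = 1.7182


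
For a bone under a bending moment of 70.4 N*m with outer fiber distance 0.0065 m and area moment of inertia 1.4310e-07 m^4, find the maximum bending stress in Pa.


sigma = M * c / I
sigma = 70.4 * 0.0065 / 1.4310e-07
M * c = 0.4576
sigma = 3.1978e+06


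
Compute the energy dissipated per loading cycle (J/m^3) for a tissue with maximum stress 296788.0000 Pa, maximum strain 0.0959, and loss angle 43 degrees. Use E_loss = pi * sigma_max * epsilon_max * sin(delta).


E_loss = pi * sigma_max * epsilon_max * sin(delta)
delta = 43 deg = 0.7505 rad
sin(delta) = 0.6820
E_loss = pi * 296788.0000 * 0.0959 * 0.6820
E_loss = 60981.5063


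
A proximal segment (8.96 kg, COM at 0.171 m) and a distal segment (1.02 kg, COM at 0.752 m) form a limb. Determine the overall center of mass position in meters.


COM = (m1*x1 + m2*x2) / (m1 + m2)
COM = (8.96*0.171 + 1.02*0.752) / (8.96 + 1.02)
Numerator = 2.2992
Denominator = 9.9800
COM = 0.2304


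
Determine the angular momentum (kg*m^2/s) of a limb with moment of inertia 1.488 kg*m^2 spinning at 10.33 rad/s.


L = I * omega
L = 1.488 * 10.33
L = 15.3710


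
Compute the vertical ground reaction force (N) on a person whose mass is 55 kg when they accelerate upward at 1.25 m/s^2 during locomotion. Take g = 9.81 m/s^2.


GRF = m * (g + a)
GRF = 55 * (9.81 + 1.25)
GRF = 55 * 11.0600
GRF = 608.3000


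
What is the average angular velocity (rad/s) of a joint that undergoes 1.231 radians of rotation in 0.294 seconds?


omega = delta_theta / delta_t
omega = 1.231 / 0.294
omega = 4.1871


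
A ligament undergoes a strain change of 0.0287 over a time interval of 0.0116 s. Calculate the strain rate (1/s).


strain_rate = delta_strain / delta_t
strain_rate = 0.0287 / 0.0116
strain_rate = 2.4741


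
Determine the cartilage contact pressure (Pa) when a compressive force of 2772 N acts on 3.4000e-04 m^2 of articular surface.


P = F / A
P = 2772 / 3.4000e-04
P = 8.1529e+06


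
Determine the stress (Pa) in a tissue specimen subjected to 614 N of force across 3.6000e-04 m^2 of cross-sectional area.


stress = F / A
stress = 614 / 3.6000e-04
stress = 1.7056e+06


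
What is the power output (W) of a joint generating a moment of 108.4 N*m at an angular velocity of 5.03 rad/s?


P = M * omega
P = 108.4 * 5.03
P = 545.2520


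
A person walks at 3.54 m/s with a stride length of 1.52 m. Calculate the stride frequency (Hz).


f = v / stride_length
f = 3.54 / 1.52
f = 2.3289


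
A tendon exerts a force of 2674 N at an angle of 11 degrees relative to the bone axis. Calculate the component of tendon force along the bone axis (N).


F_eff = F_tendon * cos(theta)
theta = 11 deg = 0.1920 rad
cos(theta) = 0.9816
F_eff = 2674 * 0.9816
F_eff = 2624.8711


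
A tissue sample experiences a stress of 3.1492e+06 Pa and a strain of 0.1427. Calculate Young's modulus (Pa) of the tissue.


E = stress / strain
E = 3.1492e+06 / 0.1427
E = 2.2069e+07


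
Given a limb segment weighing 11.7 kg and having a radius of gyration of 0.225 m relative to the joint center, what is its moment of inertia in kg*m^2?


I = m * k^2
I = 11.7 * 0.225^2
k^2 = 0.0506
I = 0.5923


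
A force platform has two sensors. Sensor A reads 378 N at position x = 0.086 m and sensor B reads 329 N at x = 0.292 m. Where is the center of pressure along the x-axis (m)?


COP_x = (F1*x1 + F2*x2) / (F1 + F2)
COP_x = (378*0.086 + 329*0.292) / (378 + 329)
Numerator = 128.5760
Denominator = 707
COP_x = 0.1819


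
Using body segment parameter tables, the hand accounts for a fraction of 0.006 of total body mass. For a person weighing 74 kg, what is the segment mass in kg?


m_segment = body_mass * fraction
m_segment = 74 * 0.006
m_segment = 0.4440


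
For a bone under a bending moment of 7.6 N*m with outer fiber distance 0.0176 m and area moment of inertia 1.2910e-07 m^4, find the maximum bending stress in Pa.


sigma = M * c / I
sigma = 7.6 * 0.0176 / 1.2910e-07
M * c = 0.1338
sigma = 1.0361e+06


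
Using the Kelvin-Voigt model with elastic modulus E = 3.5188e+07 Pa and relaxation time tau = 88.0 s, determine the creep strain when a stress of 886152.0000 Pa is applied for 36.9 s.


epsilon(t) = (sigma/E) * (1 - exp(-t/tau))
sigma/E = 886152.0000 / 3.5188e+07 = 0.0252
exp(-t/tau) = exp(-36.9 / 88.0) = 0.6575
epsilon = 0.0252 * (1 - 0.6575)
epsilon = 0.0086


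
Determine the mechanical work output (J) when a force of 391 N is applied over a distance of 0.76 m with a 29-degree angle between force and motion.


W = F * d * cos(theta)
theta = 29 deg = 0.5061 rad
cos(theta) = 0.8746
W = 391 * 0.76 * 0.8746
W = 259.9020


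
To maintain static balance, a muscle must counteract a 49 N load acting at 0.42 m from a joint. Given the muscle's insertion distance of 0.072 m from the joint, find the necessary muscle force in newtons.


F_muscle = W * d_load / d_muscle
F_muscle = 49 * 0.42 / 0.072
Numerator = 20.5800
F_muscle = 285.8333


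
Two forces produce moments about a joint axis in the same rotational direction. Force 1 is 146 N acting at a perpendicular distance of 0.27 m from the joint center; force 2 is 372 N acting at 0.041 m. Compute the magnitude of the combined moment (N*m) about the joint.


M = F1 * d1 + F2 * d2
M = 146 * 0.27 + 372 * 0.041
M = 39.4200 + 15.2520
M = 54.6720


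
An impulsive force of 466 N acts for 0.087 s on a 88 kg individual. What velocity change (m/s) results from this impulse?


J = F * dt = 466 * 0.087 = 40.5420 N*s
delta_v = J / m
delta_v = 40.5420 / 88
delta_v = 0.4607


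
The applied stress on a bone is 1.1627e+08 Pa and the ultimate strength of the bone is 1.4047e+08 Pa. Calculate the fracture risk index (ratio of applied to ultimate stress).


FRI = applied / ultimate
FRI = 1.1627e+08 / 1.4047e+08
FRI = 0.8277


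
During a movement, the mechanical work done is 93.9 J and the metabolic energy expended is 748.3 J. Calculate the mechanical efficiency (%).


eta = (W_mech / E_meta) * 100
eta = (93.9 / 748.3) * 100
ratio = 0.1255
eta = 12.5484


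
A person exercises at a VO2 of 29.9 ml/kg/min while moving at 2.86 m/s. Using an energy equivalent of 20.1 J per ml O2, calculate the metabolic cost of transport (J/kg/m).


Power per kg = VO2 * 20.1 / 60
Power per kg = 29.9 * 20.1 / 60 = 10.0165 W/kg
Cost = power_per_kg / speed
Cost = 10.0165 / 2.86
Cost = 3.5023


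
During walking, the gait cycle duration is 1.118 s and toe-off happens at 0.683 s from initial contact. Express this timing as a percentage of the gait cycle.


pct = (event_time / cycle_time) * 100
pct = (0.683 / 1.118) * 100
ratio = 0.6109
pct = 61.0912


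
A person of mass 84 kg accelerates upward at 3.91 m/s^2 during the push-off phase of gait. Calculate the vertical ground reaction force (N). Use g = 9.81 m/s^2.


GRF = m * (g + a)
GRF = 84 * (9.81 + 3.91)
GRF = 84 * 13.7200
GRF = 1152.4800


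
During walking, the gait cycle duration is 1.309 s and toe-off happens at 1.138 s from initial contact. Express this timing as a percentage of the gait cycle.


pct = (event_time / cycle_time) * 100
pct = (1.138 / 1.309) * 100
ratio = 0.8694
pct = 86.9366


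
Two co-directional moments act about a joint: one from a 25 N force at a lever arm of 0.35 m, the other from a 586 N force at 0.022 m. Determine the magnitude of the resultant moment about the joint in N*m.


M = F1 * d1 + F2 * d2
M = 25 * 0.35 + 586 * 0.022
M = 8.7500 + 12.8920
M = 21.6420


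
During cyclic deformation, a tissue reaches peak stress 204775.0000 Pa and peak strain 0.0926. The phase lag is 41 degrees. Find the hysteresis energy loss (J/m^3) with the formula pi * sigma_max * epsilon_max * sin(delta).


E_loss = pi * sigma_max * epsilon_max * sin(delta)
delta = 41 deg = 0.7156 rad
sin(delta) = 0.6561
E_loss = pi * 204775.0000 * 0.0926 * 0.6561
E_loss = 39082.3537


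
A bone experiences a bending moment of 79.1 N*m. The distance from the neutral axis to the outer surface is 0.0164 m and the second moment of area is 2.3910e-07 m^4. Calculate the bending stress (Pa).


sigma = M * c / I
sigma = 79.1 * 0.0164 / 2.3910e-07
M * c = 1.2972
sigma = 5.4255e+06


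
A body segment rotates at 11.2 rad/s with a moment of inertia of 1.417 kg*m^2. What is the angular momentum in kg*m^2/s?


L = I * omega
L = 1.417 * 11.2
L = 15.8704


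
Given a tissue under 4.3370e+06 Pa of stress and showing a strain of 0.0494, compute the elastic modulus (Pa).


E = stress / strain
E = 4.3370e+06 / 0.0494
E = 8.7794e+07


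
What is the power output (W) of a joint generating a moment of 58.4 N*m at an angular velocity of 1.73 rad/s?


P = M * omega
P = 58.4 * 1.73
P = 101.0320


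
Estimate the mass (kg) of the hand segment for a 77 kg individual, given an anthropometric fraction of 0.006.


m_segment = body_mass * fraction
m_segment = 77 * 0.006
m_segment = 0.4620


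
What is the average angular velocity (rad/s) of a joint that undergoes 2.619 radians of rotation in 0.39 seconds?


omega = delta_theta / delta_t
omega = 2.619 / 0.39
omega = 6.7154


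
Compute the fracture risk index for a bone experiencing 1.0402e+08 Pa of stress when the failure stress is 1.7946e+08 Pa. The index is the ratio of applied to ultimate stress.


FRI = applied / ultimate
FRI = 1.0402e+08 / 1.7946e+08
FRI = 0.5796


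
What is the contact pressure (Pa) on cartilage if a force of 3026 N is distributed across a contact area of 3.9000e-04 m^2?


P = F / A
P = 3026 / 3.9000e-04
P = 7.7590e+06


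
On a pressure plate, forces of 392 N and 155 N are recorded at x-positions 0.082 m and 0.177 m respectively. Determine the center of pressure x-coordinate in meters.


COP_x = (F1*x1 + F2*x2) / (F1 + F2)
COP_x = (392*0.082 + 155*0.177) / (392 + 155)
Numerator = 59.5790
Denominator = 547
COP_x = 0.1089


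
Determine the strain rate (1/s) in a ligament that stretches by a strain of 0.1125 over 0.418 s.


strain_rate = delta_strain / delta_t
strain_rate = 0.1125 / 0.418
strain_rate = 0.2691


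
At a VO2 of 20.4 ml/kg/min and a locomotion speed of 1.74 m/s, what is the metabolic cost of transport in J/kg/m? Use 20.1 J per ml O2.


Power per kg = VO2 * 20.1 / 60
Power per kg = 20.4 * 20.1 / 60 = 6.8340 W/kg
Cost = power_per_kg / speed
Cost = 6.8340 / 1.74
Cost = 3.9276


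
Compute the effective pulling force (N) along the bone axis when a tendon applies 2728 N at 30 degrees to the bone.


F_eff = F_tendon * cos(theta)
theta = 30 deg = 0.5236 rad
cos(theta) = 0.8660
F_eff = 2728 * 0.8660
F_eff = 2362.5173


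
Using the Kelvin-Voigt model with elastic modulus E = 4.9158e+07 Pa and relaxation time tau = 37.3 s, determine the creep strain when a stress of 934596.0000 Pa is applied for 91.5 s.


epsilon(t) = (sigma/E) * (1 - exp(-t/tau))
sigma/E = 934596.0000 / 4.9158e+07 = 0.0190
exp(-t/tau) = exp(-91.5 / 37.3) = 0.0860
epsilon = 0.0190 * (1 - 0.0860)
epsilon = 0.0174


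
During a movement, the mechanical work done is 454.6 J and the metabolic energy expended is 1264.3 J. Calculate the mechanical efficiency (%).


eta = (W_mech / E_meta) * 100
eta = (454.6 / 1264.3) * 100
ratio = 0.3596
eta = 35.9567


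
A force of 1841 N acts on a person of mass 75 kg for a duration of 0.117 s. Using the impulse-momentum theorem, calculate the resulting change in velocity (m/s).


J = F * dt = 1841 * 0.117 = 215.3970 N*s
delta_v = J / m
delta_v = 215.3970 / 75
delta_v = 2.8720


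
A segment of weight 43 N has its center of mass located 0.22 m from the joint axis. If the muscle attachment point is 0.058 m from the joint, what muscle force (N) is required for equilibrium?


F_muscle = W * d_load / d_muscle
F_muscle = 43 * 0.22 / 0.058
Numerator = 9.4600
F_muscle = 163.1034


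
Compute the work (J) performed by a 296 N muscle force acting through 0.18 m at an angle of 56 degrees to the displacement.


W = F * d * cos(theta)
theta = 56 deg = 0.9774 rad
cos(theta) = 0.5592
W = 296 * 0.18 * 0.5592
W = 29.7938


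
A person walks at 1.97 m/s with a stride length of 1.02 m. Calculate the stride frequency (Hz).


f = v / stride_length
f = 1.97 / 1.02
f = 1.9314


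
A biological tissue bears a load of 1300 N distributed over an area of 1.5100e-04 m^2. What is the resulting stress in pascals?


stress = F / A
stress = 1300 / 1.5100e-04
stress = 8.6093e+06


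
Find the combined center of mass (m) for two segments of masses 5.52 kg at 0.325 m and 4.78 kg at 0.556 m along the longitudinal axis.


COM = (m1*x1 + m2*x2) / (m1 + m2)
COM = (5.52*0.325 + 4.78*0.556) / (5.52 + 4.78)
Numerator = 4.4517
Denominator = 10.3000
COM = 0.4322


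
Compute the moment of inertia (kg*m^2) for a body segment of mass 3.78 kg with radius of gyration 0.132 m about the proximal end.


I = m * k^2
I = 3.78 * 0.132^2
k^2 = 0.0174
I = 0.0659


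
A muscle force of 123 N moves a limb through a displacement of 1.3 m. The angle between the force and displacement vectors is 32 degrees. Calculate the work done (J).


W = F * d * cos(theta)
theta = 32 deg = 0.5585 rad
cos(theta) = 0.8480
W = 123 * 1.3 * 0.8480
W = 135.6029


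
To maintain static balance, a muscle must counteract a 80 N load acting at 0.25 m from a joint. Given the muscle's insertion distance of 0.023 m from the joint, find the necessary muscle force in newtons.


F_muscle = W * d_load / d_muscle
F_muscle = 80 * 0.25 / 0.023
Numerator = 20.0000
F_muscle = 869.5652


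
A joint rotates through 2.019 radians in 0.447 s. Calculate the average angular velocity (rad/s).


omega = delta_theta / delta_t
omega = 2.019 / 0.447
omega = 4.5168


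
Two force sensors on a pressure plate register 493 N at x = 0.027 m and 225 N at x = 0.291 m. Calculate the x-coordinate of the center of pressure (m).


COP_x = (F1*x1 + F2*x2) / (F1 + F2)
COP_x = (493*0.027 + 225*0.291) / (493 + 225)
Numerator = 78.7860
Denominator = 718
COP_x = 0.1097


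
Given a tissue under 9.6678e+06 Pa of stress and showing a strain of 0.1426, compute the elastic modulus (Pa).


E = stress / strain
E = 9.6678e+06 / 0.1426
E = 6.7797e+07


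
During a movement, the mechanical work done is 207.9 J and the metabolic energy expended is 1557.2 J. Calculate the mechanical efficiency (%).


eta = (W_mech / E_meta) * 100
eta = (207.9 / 1557.2) * 100
ratio = 0.1335
eta = 13.3509


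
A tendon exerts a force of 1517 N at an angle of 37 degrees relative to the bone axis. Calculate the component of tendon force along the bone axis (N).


F_eff = F_tendon * cos(theta)
theta = 37 deg = 0.6458 rad
cos(theta) = 0.7986
F_eff = 1517 * 0.7986
F_eff = 1211.5301


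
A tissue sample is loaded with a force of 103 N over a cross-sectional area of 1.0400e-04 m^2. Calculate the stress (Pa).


stress = F / A
stress = 103 / 1.0400e-04
stress = 990384.6154


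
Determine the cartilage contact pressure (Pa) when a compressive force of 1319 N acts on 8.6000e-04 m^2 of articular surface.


P = F / A
P = 1319 / 8.6000e-04
P = 1.5337e+06


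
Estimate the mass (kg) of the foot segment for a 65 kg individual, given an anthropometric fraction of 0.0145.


m_segment = body_mass * fraction
m_segment = 65 * 0.0145
m_segment = 0.9425


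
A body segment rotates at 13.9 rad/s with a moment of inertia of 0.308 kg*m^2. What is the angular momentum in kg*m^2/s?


L = I * omega
L = 0.308 * 13.9
L = 4.2812


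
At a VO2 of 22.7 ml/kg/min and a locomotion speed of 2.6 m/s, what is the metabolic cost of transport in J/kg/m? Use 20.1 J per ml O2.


Power per kg = VO2 * 20.1 / 60
Power per kg = 22.7 * 20.1 / 60 = 7.6045 W/kg
Cost = power_per_kg / speed
Cost = 7.6045 / 2.6
Cost = 2.9248


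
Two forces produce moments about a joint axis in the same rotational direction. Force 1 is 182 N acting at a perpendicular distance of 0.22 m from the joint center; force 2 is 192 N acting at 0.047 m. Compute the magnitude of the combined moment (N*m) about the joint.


M = F1 * d1 + F2 * d2
M = 182 * 0.22 + 192 * 0.047
M = 40.0400 + 9.0240
M = 49.0640


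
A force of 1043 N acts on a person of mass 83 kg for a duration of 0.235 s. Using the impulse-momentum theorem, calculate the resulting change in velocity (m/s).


J = F * dt = 1043 * 0.235 = 245.1050 N*s
delta_v = J / m
delta_v = 245.1050 / 83
delta_v = 2.9531


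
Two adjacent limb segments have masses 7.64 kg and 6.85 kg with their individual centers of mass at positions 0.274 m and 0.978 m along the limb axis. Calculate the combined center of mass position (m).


COM = (m1*x1 + m2*x2) / (m1 + m2)
COM = (7.64*0.274 + 6.85*0.978) / (7.64 + 6.85)
Numerator = 8.7927
Denominator = 14.4900
COM = 0.6068


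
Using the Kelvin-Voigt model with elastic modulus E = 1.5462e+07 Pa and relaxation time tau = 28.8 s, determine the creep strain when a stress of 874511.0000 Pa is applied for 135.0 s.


epsilon(t) = (sigma/E) * (1 - exp(-t/tau))
sigma/E = 874511.0000 / 1.5462e+07 = 0.0566
exp(-t/tau) = exp(-135.0 / 28.8) = 0.0092
epsilon = 0.0566 * (1 - 0.0092)
epsilon = 0.0560


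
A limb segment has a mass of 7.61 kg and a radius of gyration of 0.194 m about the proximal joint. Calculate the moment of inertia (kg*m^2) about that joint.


I = m * k^2
I = 7.61 * 0.194^2
k^2 = 0.0376
I = 0.2864


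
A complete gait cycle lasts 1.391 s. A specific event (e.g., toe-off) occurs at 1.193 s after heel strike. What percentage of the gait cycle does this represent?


pct = (event_time / cycle_time) * 100
pct = (1.193 / 1.391) * 100
ratio = 0.8577
pct = 85.7656


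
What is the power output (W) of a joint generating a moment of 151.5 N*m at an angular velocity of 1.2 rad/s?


P = M * omega
P = 151.5 * 1.2
P = 181.8000


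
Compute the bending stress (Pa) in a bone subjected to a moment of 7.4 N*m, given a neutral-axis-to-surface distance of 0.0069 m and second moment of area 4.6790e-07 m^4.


sigma = M * c / I
sigma = 7.4 * 0.0069 / 4.6790e-07
M * c = 0.0511
sigma = 109125.8816


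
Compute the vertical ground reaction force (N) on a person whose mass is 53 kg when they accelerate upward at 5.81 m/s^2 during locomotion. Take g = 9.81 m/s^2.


GRF = m * (g + a)
GRF = 53 * (9.81 + 5.81)
GRF = 53 * 15.6200
GRF = 827.8600


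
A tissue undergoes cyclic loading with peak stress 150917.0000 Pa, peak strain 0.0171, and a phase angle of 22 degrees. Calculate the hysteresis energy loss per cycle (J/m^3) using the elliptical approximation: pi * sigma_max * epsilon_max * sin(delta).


E_loss = pi * sigma_max * epsilon_max * sin(delta)
delta = 22 deg = 0.3840 rad
sin(delta) = 0.3746
E_loss = pi * 150917.0000 * 0.0171 * 0.3746
E_loss = 3037.1033


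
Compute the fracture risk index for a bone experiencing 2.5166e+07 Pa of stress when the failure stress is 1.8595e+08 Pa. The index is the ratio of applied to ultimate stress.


FRI = applied / ultimate
FRI = 2.5166e+07 / 1.8595e+08
FRI = 0.1353


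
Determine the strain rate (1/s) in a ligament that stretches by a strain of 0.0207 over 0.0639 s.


strain_rate = delta_strain / delta_t
strain_rate = 0.0207 / 0.0639
strain_rate = 0.3239


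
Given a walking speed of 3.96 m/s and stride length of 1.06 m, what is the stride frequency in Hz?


f = v / stride_length
f = 3.96 / 1.06
f = 3.7358


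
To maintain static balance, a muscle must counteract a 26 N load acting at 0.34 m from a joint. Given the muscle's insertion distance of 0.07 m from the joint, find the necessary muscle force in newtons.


F_muscle = W * d_load / d_muscle
F_muscle = 26 * 0.34 / 0.07
Numerator = 8.8400
F_muscle = 126.2857


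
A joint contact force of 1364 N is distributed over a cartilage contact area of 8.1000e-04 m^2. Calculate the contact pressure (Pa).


P = F / A
P = 1364 / 8.1000e-04
P = 1.6840e+06


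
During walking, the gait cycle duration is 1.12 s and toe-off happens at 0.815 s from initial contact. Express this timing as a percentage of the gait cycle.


pct = (event_time / cycle_time) * 100
pct = (0.815 / 1.12) * 100
ratio = 0.7277
pct = 72.7679


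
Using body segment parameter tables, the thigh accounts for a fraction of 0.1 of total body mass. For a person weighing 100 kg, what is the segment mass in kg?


m_segment = body_mass * fraction
m_segment = 100 * 0.1
m_segment = 10.0000


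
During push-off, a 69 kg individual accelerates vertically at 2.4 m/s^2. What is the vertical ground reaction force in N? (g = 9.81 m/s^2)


GRF = m * (g + a)
GRF = 69 * (9.81 + 2.4)
GRF = 69 * 12.2100
GRF = 842.4900


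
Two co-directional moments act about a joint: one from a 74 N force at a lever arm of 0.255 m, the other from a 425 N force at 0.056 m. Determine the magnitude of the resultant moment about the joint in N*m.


M = F1 * d1 + F2 * d2
M = 74 * 0.255 + 425 * 0.056
M = 18.8700 + 23.8000
M = 42.6700


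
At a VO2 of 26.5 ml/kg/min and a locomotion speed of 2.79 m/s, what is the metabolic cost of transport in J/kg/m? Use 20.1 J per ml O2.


Power per kg = VO2 * 20.1 / 60
Power per kg = 26.5 * 20.1 / 60 = 8.8775 W/kg
Cost = power_per_kg / speed
Cost = 8.8775 / 2.79
Cost = 3.1819


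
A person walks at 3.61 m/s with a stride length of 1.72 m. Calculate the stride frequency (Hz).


f = v / stride_length
f = 3.61 / 1.72
f = 2.0988


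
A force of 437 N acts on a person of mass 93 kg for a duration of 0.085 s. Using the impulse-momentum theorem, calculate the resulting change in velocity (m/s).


J = F * dt = 437 * 0.085 = 37.1450 N*s
delta_v = J / m
delta_v = 37.1450 / 93
delta_v = 0.3994


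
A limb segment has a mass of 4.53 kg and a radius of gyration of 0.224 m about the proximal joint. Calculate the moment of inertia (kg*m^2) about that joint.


I = m * k^2
I = 4.53 * 0.224^2
k^2 = 0.0502
I = 0.2273


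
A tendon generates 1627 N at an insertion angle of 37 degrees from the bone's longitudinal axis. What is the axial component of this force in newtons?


F_eff = F_tendon * cos(theta)
theta = 37 deg = 0.6458 rad
cos(theta) = 0.7986
F_eff = 1627 * 0.7986
F_eff = 1299.3800


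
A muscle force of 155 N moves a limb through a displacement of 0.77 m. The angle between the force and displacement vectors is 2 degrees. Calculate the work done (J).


W = F * d * cos(theta)
theta = 2 deg = 0.0349 rad
cos(theta) = 0.9994
W = 155 * 0.77 * 0.9994
W = 119.2773


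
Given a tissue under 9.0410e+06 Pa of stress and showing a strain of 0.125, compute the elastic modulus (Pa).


E = stress / strain
E = 9.0410e+06 / 0.125
E = 7.2328e+07


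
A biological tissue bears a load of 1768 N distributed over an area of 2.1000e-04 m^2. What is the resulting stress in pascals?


stress = F / A
stress = 1768 / 2.1000e-04
stress = 8.4190e+06


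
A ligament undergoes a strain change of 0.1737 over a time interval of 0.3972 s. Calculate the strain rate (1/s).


strain_rate = delta_strain / delta_t
strain_rate = 0.1737 / 0.3972
strain_rate = 0.4373


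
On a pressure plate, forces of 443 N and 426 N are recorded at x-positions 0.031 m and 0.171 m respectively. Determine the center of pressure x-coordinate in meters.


COP_x = (F1*x1 + F2*x2) / (F1 + F2)
COP_x = (443*0.031 + 426*0.171) / (443 + 426)
Numerator = 86.5790
Denominator = 869
COP_x = 0.0996


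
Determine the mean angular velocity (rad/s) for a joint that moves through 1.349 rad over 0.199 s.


omega = delta_theta / delta_t
omega = 1.349 / 0.199
omega = 6.7789


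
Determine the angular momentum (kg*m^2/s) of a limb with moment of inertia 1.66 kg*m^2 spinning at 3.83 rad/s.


L = I * omega
L = 1.66 * 3.83
L = 6.3578


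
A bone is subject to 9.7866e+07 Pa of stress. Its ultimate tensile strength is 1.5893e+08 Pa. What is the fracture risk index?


FRI = applied / ultimate
FRI = 9.7866e+07 / 1.5893e+08
FRI = 0.6158


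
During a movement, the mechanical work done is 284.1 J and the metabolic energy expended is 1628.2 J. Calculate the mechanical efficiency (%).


eta = (W_mech / E_meta) * 100
eta = (284.1 / 1628.2) * 100
ratio = 0.1745
eta = 17.4487


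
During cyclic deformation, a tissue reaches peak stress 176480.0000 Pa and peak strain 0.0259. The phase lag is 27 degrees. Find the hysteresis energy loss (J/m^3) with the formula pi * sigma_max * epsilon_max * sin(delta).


E_loss = pi * sigma_max * epsilon_max * sin(delta)
delta = 27 deg = 0.4712 rad
sin(delta) = 0.4540
E_loss = pi * 176480.0000 * 0.0259 * 0.4540
E_loss = 6519.1639


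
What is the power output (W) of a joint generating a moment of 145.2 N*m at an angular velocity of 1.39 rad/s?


P = M * omega
P = 145.2 * 1.39
P = 201.8280


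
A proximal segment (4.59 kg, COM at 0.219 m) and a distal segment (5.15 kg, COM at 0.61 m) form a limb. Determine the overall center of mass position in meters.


COM = (m1*x1 + m2*x2) / (m1 + m2)
COM = (4.59*0.219 + 5.15*0.61) / (4.59 + 5.15)
Numerator = 4.1467
Denominator = 9.7400
COM = 0.4257


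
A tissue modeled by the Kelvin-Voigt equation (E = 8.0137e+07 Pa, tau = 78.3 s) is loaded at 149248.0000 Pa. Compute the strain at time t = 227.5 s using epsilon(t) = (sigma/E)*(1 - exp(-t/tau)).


epsilon(t) = (sigma/E) * (1 - exp(-t/tau))
sigma/E = 149248.0000 / 8.0137e+07 = 0.0019
exp(-t/tau) = exp(-227.5 / 78.3) = 0.0547
epsilon = 0.0019 * (1 - 0.0547)
epsilon = 0.0018


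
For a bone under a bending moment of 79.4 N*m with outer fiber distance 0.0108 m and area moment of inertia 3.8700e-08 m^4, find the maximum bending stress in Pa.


sigma = M * c / I
sigma = 79.4 * 0.0108 / 3.8700e-08
M * c = 0.8575
sigma = 2.2158e+07


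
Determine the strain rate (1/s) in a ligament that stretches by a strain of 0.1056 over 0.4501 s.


strain_rate = delta_strain / delta_t
strain_rate = 0.1056 / 0.4501
strain_rate = 0.2346


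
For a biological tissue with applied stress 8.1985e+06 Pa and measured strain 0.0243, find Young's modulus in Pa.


E = stress / strain
E = 8.1985e+06 / 0.0243
E = 3.3739e+08


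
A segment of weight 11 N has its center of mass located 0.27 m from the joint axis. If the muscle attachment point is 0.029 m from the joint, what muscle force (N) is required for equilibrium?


F_muscle = W * d_load / d_muscle
F_muscle = 11 * 0.27 / 0.029
Numerator = 2.9700
F_muscle = 102.4138


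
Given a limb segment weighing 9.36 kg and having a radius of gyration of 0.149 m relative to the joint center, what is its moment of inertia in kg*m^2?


I = m * k^2
I = 9.36 * 0.149^2
k^2 = 0.0222
I = 0.2078


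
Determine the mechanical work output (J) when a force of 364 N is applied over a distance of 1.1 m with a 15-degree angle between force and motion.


W = F * d * cos(theta)
theta = 15 deg = 0.2618 rad
cos(theta) = 0.9659
W = 364 * 1.1 * 0.9659
W = 386.7567


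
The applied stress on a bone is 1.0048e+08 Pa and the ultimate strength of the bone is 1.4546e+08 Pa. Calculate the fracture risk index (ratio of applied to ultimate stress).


FRI = applied / ultimate
FRI = 1.0048e+08 / 1.4546e+08
FRI = 0.6908


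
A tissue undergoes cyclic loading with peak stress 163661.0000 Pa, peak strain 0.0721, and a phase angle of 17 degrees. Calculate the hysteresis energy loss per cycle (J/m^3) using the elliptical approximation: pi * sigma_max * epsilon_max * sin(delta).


E_loss = pi * sigma_max * epsilon_max * sin(delta)
delta = 17 deg = 0.2967 rad
sin(delta) = 0.2924
E_loss = pi * 163661.0000 * 0.0721 * 0.2924
E_loss = 10838.4126


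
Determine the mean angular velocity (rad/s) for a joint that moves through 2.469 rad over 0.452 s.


omega = delta_theta / delta_t
omega = 2.469 / 0.452
omega = 5.4624


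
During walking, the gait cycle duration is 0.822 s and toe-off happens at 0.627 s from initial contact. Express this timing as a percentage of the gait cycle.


pct = (event_time / cycle_time) * 100
pct = (0.627 / 0.822) * 100
ratio = 0.7628
pct = 76.2774


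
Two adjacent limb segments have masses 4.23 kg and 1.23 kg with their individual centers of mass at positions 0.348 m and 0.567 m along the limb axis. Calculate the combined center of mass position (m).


COM = (m1*x1 + m2*x2) / (m1 + m2)
COM = (4.23*0.348 + 1.23*0.567) / (4.23 + 1.23)
Numerator = 2.1694
Denominator = 5.4600
COM = 0.3973


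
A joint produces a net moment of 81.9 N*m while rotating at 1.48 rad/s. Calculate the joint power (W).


P = M * omega
P = 81.9 * 1.48
P = 121.2120


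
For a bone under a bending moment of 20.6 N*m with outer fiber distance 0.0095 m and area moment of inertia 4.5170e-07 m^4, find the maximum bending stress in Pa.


sigma = M * c / I
sigma = 20.6 * 0.0095 / 4.5170e-07
M * c = 0.1957
sigma = 433252.1585


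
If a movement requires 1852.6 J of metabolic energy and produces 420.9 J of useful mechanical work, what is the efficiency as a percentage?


eta = (W_mech / E_meta) * 100
eta = (420.9 / 1852.6) * 100
ratio = 0.2272
eta = 22.7194


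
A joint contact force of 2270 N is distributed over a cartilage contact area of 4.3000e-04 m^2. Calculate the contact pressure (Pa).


P = F / A
P = 2270 / 4.3000e-04
P = 5.2791e+06


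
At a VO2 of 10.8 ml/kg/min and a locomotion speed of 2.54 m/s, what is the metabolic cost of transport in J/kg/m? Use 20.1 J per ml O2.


Power per kg = VO2 * 20.1 / 60
Power per kg = 10.8 * 20.1 / 60 = 3.6180 W/kg
Cost = power_per_kg / speed
Cost = 3.6180 / 2.54
Cost = 1.4244


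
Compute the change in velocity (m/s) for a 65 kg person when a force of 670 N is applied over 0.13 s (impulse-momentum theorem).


J = F * dt = 670 * 0.13 = 87.1000 N*s
delta_v = J / m
delta_v = 87.1000 / 65
delta_v = 1.3400


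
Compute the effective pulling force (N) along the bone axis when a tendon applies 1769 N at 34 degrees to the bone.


F_eff = F_tendon * cos(theta)
theta = 34 deg = 0.5934 rad
cos(theta) = 0.8290
F_eff = 1769 * 0.8290
F_eff = 1466.5675


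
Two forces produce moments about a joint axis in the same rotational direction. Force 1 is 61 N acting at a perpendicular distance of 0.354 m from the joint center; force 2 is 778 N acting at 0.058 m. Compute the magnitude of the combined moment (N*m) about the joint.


M = F1 * d1 + F2 * d2
M = 61 * 0.354 + 778 * 0.058
M = 21.5940 + 45.1240
M = 66.7180


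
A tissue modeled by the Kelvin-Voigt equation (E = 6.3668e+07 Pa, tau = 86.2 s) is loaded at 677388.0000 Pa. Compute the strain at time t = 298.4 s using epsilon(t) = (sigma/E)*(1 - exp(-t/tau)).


epsilon(t) = (sigma/E) * (1 - exp(-t/tau))
sigma/E = 677388.0000 / 6.3668e+07 = 0.0106
exp(-t/tau) = exp(-298.4 / 86.2) = 0.0314
epsilon = 0.0106 * (1 - 0.0314)
epsilon = 0.0103


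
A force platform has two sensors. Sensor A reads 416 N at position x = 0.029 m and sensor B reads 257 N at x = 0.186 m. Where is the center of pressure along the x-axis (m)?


COP_x = (F1*x1 + F2*x2) / (F1 + F2)
COP_x = (416*0.029 + 257*0.186) / (416 + 257)
Numerator = 59.8660
Denominator = 673
COP_x = 0.0890


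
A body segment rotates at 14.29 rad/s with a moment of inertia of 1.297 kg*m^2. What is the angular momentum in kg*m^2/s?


L = I * omega
L = 1.297 * 14.29
L = 18.5341


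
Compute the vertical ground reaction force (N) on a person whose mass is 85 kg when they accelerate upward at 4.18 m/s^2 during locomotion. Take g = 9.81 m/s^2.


GRF = m * (g + a)
GRF = 85 * (9.81 + 4.18)
GRF = 85 * 13.9900
GRF = 1189.1500


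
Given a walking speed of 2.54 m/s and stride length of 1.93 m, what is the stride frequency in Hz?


f = v / stride_length
f = 2.54 / 1.93
f = 1.3161


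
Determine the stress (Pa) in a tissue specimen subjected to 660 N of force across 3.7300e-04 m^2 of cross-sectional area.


stress = F / A
stress = 660 / 3.7300e-04
stress = 1.7694e+06


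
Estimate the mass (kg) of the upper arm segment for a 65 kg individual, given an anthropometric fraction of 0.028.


m_segment = body_mass * fraction
m_segment = 65 * 0.028
m_segment = 1.8200


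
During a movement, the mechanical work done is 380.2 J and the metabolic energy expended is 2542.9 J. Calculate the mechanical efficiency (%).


eta = (W_mech / E_meta) * 100
eta = (380.2 / 2542.9) * 100
ratio = 0.1495
eta = 14.9514


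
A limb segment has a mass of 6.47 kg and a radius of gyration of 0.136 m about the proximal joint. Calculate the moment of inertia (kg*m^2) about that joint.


I = m * k^2
I = 6.47 * 0.136^2
k^2 = 0.0185
I = 0.1197


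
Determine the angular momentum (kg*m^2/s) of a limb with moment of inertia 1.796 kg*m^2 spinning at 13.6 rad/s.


L = I * omega
L = 1.796 * 13.6
L = 24.4256


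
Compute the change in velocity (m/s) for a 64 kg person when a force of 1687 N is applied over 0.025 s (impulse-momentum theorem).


J = F * dt = 1687 * 0.025 = 42.1750 N*s
delta_v = J / m
delta_v = 42.1750 / 64
delta_v = 0.6590


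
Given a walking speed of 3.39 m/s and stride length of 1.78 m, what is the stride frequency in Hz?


f = v / stride_length
f = 3.39 / 1.78
f = 1.9045


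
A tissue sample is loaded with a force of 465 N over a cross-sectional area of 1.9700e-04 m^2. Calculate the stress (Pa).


stress = F / A
stress = 465 / 1.9700e-04
stress = 2.3604e+06


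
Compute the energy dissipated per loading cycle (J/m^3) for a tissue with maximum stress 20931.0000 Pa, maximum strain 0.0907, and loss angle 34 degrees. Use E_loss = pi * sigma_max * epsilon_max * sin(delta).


E_loss = pi * sigma_max * epsilon_max * sin(delta)
delta = 34 deg = 0.5934 rad
sin(delta) = 0.5592
E_loss = pi * 20931.0000 * 0.0907 * 0.5592
E_loss = 3335.0994


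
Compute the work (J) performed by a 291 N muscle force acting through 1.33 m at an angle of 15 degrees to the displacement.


W = F * d * cos(theta)
theta = 15 deg = 0.2618 rad
cos(theta) = 0.9659
W = 291 * 1.33 * 0.9659
W = 373.8423
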